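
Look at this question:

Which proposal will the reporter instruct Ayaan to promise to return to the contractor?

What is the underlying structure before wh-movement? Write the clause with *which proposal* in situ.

The reporter will instruct Ayaan to promise to return which proposal to the contractor.

The filler 'which proposal' is interpreted as the direct object of 'return'. It moves to the left edge, and the trace sits right after 'return':
Which proposal will the reporter instruct Ayaan to promise to return ___ to the contractor?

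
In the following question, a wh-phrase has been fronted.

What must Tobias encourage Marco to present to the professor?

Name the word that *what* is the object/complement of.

present

Before movement: Tobias must encourage Marco to present what to the professor.
'what' is the direct object of 'present'. Fronting leaves a gap immediately after 'present':
What must Tobias encourage Marco to present ___ to the professor?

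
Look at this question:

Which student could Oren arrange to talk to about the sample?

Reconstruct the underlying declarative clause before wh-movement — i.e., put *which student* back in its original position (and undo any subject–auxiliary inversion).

The filler 'which student' is interpreted as the object of the preposition 'to'. Fronting leaves a gap immediately after 'to':
Which student could Oren arrange to talk to ___ about the sample?

Oren could arrange to talk to which student about the sample.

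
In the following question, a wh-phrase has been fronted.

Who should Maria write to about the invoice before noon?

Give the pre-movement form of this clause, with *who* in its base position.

Maria should write to who about the invoice before noon.

The filler 'who' is interpreted as the object of the preposition 'to'. Wh-movement fronts it, leaving a gap right after 'to':
Who should Maria write to ___ about the invoice before noon?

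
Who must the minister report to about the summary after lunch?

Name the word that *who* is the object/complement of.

Pre-movement form: The minister must report to who about the summary after lunch.
The filler 'who' is interpreted as the object of the preposition 'to'. Fronting leaves a gap immediately after 'to':
Who must the minister report to ___ about the summary after lunch?

to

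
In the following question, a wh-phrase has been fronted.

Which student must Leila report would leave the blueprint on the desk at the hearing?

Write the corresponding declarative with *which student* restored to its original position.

Leila must report which student would leave the blueprint on the desk at the hearing.

'which student' functions as the subject of the clause embedded under 'report'. It moves to the left edge, and the trace sits right after 'report':
Which student must Leila report ___ would leave the blueprint on the desk at the hearing?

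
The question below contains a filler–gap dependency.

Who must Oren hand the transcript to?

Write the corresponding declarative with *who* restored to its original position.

'who' is the object of the preposition 'to' (recipient of 'hand'). It moves to the left edge, and the trace sits right after 'to':
Who must Oren hand the transcript to ___?

Oren must hand the transcript to who.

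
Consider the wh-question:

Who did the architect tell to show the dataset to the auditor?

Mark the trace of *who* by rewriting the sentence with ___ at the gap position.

Who did the architect tell ___ to show the dataset to the auditor?

Pre-movement form: The architect did tell who to show the dataset to the auditor.
'who' is the direct object of 'tell'. The gap is right after 'tell'.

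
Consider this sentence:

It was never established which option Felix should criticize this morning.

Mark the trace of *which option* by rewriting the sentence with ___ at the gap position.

Before movement: Felix should criticize which option this morning.
'which option' functions as the direct object of 'criticize'. The gap is right after 'criticize'.

It was never established which option Felix should criticize ___ this morning.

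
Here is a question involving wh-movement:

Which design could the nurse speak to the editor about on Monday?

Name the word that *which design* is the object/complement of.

about

Underlying clause: The nurse could speak to the editor about which design on Monday.
The filler 'which design' is interpreted as the object of the preposition 'about'. It moves to the left edge, and the trace sits right after 'about':
Which design could the nurse speak to the editor about ___ on Monday?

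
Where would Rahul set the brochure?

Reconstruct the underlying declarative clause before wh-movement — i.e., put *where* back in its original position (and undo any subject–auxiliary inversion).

Rahul would set the brochure where.

The filler 'where' is interpreted as the locative complement of 'set'. It moves to the left edge, and the trace sits right after 'brochure':
Where would Rahul set the brochure ___?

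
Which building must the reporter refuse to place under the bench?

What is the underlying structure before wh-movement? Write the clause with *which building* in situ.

'which building' functions as the direct object of 'place'. It moves to the left edge, and the trace sits right after 'place':
Which building must the reporter refuse to place ___ under the bench?

The reporter must refuse to place which building under the bench.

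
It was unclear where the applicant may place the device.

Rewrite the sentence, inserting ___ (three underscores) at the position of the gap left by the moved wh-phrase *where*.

Pre-movement form: The applicant may place the device where.
'where' is the locative complement of 'place'. The gap is right after 'device'.

It was unclear where the applicant may place the device ___.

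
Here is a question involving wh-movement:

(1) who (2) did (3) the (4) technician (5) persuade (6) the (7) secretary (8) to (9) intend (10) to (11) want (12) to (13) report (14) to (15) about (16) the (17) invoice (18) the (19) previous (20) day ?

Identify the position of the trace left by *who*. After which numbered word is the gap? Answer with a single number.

Pre-movement form: The technician did persuade the secretary to intend to want to report to who about the invoice the previous day.
'who' is the object of the preposition 'to'. Wh-movement fronts it, leaving a gap right after 'to':
Who did the technician persuade the secretary to intend to want to report to ___ about the invoice the previous day?
'to' is word 14.

14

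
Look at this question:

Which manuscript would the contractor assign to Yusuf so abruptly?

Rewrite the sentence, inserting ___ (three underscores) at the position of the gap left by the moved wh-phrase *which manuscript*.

Which manuscript would the contractor assign ___ to Yusuf so abruptly?

Before movement: The contractor would assign which manuscript to Yusuf so abruptly.
The filler 'which manuscript' is interpreted as the direct object of 'assign'. The gap is right after 'assign'.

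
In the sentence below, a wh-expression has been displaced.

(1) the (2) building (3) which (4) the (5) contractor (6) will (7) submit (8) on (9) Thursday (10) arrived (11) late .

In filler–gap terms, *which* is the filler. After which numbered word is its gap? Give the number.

7

'which' is the direct object of 'submit'. It moves to the left edge, and the trace sits right after 'submit':
The building which the contractor will submit ___ on Thursday arrived late.
'submit' is word 7.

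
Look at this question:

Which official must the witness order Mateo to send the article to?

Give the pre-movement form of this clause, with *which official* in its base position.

The witness must order Mateo to send the article to which official.

'which official' functions as the object of the preposition 'to' (recipient of 'send'). It moves to the left edge, and the trace sits right after 'to':
Which official must the witness order Mateo to send the article to ___?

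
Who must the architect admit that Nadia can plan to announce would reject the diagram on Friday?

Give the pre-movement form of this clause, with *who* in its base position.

'who' functions as the subject of the clause embedded under 'announce'. It moves to the left edge, and the trace sits right after 'announce':
Who must the architect admit that Nadia can plan to announce ___ would reject the diagram on Friday?

The architect must admit that Nadia can plan to announce who would reject the diagram on Friday.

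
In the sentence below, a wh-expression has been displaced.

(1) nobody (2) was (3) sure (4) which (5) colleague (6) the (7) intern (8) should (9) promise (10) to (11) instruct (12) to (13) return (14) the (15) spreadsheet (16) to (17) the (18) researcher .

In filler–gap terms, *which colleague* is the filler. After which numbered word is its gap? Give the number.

Underlying clause: The intern should promise to instruct which colleague to return the spreadsheet to the researcher.
The filler 'which colleague' is interpreted as the direct object of 'instruct'. Fronting leaves a gap immediately after 'instruct':
Nobody was sure which colleague the intern should promise to instruct ___ to return the spreadsheet to the researcher.
'instruct' is word 11.

11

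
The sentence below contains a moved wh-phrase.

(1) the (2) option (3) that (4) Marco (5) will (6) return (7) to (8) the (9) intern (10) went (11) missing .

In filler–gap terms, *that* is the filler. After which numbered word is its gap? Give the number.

6

'that' is the direct object of 'return'. It moves to the left edge, and the trace sits right after 'return':
The option that Marco will return ___ to the intern went missing.
'return' is word 6.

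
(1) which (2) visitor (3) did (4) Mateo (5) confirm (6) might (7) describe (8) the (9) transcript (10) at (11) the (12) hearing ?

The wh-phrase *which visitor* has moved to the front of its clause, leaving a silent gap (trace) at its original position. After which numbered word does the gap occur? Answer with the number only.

5

Pre-movement form: Mateo did confirm which visitor might describe the transcript at the hearing.
The filler 'which visitor' is interpreted as the subject of the clause embedded under 'confirm'. It moves to the left edge, and the trace sits right after 'confirm':
Which visitor did Mateo confirm ___ might describe the transcript at the hearing?
'confirm' is word 5.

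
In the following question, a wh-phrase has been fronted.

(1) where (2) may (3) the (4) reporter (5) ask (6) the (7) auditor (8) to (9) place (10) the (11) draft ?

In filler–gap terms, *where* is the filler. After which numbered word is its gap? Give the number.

11

Pre-movement form: The reporter may ask the auditor to place the draft where.
The filler 'where' is interpreted as the locative complement of 'place'. It moves to the left edge, and the trace sits right after 'draft':
Where may the reporter ask the auditor to place the draft ___?
'draft' is word 11.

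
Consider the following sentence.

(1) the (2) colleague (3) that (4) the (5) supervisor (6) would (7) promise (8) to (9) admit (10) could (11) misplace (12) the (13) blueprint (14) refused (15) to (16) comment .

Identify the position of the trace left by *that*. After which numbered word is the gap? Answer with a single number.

9

The filler 'that' is interpreted as the subject of the clause embedded under 'admit'. It moves to the left edge, and the trace sits right after 'admit':
The colleague that the supervisor would promise to admit ___ could misplace the blueprint refused to comment.
'admit' is word 9.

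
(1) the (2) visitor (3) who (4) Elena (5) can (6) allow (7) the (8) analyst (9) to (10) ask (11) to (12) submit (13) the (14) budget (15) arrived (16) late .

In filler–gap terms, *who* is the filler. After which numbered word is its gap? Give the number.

10

'who' is the direct object of 'ask'. It moves to the left edge, and the trace sits right after 'ask':
The visitor who Elena can allow the analyst to ask ___ to submit the budget arrived late.
'ask' is word 10.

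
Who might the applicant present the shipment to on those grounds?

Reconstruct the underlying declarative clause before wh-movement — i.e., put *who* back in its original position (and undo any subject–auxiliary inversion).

The applicant might present the shipment to who on those grounds.

'who' is the object of the preposition 'to' (recipient of 'present'). Fronting leaves a gap immediately after 'to':
Who might the applicant present the shipment to ___ on those grounds?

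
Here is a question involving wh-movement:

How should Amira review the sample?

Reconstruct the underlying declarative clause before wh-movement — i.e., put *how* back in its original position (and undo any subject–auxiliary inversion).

Amira should review the sample how.

'how' functions as the manner adjunct. Wh-movement fronts it, leaving a gap right after 'sample':
How should Amira review the sample ___?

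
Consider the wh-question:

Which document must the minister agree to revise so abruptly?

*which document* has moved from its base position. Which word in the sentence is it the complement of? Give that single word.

In situ: The minister must agree to revise which document so abruptly.
The filler 'which document' is interpreted as the direct object of 'revise'. Fronting leaves a gap immediately after 'revise':
Which document must the minister agree to revise ___ so abruptly?

revise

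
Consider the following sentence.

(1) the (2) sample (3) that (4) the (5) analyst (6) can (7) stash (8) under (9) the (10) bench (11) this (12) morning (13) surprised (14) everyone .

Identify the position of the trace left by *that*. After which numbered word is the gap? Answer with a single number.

'that' is the direct object of 'stash'. Fronting leaves a gap immediately after 'stash':
The sample that the analyst can stash ___ under the bench this morning surprised everyone.
'stash' is word 7.

7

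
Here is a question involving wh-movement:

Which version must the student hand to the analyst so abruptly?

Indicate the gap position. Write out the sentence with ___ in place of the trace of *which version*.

Which version must the student hand ___ to the analyst so abruptly?

In situ: The student must hand which version to the analyst so abruptly.
The filler 'which version' is interpreted as the direct object of 'hand'. The gap is right after 'hand'.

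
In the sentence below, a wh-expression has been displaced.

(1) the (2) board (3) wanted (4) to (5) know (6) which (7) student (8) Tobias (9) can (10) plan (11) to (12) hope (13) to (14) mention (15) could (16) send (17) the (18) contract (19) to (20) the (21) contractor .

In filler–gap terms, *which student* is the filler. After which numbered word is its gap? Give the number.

14

Underlying clause: Tobias can plan to hope to mention which student could send the contract to the contractor.
'which student' is the subject of the clause embedded under 'mention'. It moves to the left edge, and the trace sits right after 'mention':
The board wanted to know which student Tobias can plan to hope to mention ___ could send the contract to the contractor.
'mention' is word 14.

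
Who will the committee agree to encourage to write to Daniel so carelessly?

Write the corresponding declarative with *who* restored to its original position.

'who' functions as the direct object of 'encourage'. Wh-movement fronts it, leaving a gap right after 'encourage':
Who will the committee agree to encourage ___ to write to Daniel so carelessly?

The committee will agree to encourage who to write to Daniel so carelessly.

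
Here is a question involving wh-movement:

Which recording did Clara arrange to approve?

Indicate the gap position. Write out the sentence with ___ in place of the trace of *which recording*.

Before movement: Clara did arrange to approve which recording.
'which recording' functions as the direct object of 'approve'. The gap is right after 'approve'.

Which recording did Clara arrange to approve ___?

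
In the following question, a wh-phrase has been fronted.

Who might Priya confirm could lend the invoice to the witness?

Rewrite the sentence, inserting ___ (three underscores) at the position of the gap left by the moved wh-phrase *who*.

Who might Priya confirm ___ could lend the invoice to the witness?

Underlying clause: Priya might confirm who could lend the invoice to the witness.
'who' is the subject of the clause embedded under 'confirm'. The gap is right after 'confirm'.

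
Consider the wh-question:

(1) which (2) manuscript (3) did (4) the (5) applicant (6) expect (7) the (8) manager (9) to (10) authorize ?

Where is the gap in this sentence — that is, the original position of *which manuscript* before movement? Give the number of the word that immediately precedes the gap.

10

Pre-movement form: The applicant did expect the manager to authorize which manuscript.
'which manuscript' functions as the direct object of 'authorize'. It moves to the left edge, and the trace sits right after 'authorize':
Which manuscript did the applicant expect the manager to authorize ___?
'authorize' is word 10.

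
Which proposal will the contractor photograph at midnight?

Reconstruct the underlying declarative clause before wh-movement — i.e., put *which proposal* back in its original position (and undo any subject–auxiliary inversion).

'which proposal' functions as the direct object of 'photograph'. It moves to the left edge, and the trace sits right after 'photograph':
Which proposal will the contractor photograph ___ at midnight?

The contractor will photograph which proposal at midnight.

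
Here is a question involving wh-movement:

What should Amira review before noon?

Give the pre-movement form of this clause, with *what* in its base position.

Amira should review what before noon.

The filler 'what' is interpreted as the direct object of 'review'. Fronting leaves a gap immediately after 'review':
What should Amira review ___ before noon?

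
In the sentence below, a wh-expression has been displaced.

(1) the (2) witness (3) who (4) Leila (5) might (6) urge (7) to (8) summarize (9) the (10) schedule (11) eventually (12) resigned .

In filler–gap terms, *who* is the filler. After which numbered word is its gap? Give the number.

'who' functions as the direct object of 'urge'. Fronting leaves a gap immediately after 'urge':
The witness who Leila might urge ___ to summarize the schedule eventually resigned.
'urge' is word 6.

6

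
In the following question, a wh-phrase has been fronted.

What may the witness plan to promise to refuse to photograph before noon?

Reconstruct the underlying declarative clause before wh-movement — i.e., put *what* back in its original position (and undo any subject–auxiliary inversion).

The filler 'what' is interpreted as the direct object of 'photograph'. It moves to the left edge, and the trace sits right after 'photograph':
What may the witness plan to promise to refuse to photograph ___ before noon?

The witness may plan to promise to refuse to photograph what before noon.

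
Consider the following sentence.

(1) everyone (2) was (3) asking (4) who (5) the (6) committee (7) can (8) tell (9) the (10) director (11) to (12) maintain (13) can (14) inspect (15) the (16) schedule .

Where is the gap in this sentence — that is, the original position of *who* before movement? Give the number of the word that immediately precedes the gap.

Underlying clause: The committee can tell the director to maintain who can inspect the schedule.
The filler 'who' is interpreted as the subject of the clause embedded under 'maintain'. Fronting leaves a gap immediately after 'maintain':
Everyone was asking who the committee can tell the director to maintain ___ can inspect the schedule.
'maintain' is word 12.

12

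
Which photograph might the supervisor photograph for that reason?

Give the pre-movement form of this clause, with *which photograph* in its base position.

The supervisor might photograph which photograph for that reason.

'which photograph' functions as the direct object of 'photograph'. It moves to the left edge, and the trace sits right after 'photograph':
Which photograph might the supervisor photograph ___ for that reason?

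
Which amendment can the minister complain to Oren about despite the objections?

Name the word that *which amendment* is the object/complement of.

Before movement: The minister can complain to Oren about which amendment despite the objections.
'which amendment' functions as the object of the preposition 'about'. It moves to the left edge, and the trace sits right after 'about':
Which amendment can the minister complain to Oren about ___ despite the objections?

about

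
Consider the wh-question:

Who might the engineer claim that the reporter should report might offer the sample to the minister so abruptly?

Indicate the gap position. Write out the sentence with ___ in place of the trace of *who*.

Who might the engineer claim that the reporter should report ___ might offer the sample to the minister so abruptly?

In situ: The engineer might claim that the reporter should report who might offer the sample to the minister so abruptly.
'who' functions as the subject of the clause embedded under 'report'. The gap is right after 'report'.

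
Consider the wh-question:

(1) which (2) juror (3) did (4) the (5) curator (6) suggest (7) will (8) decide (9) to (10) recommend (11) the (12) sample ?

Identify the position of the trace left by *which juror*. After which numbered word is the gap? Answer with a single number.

Underlying clause: The curator did suggest which juror will decide to recommend the sample.
'which juror' is the subject of the clause embedded under 'suggest'. Fronting leaves a gap immediately after 'suggest':
Which juror did the curator suggest ___ will decide to recommend the sample?
'suggest' is word 6.

6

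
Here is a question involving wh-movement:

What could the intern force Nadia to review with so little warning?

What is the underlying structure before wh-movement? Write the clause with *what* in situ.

The intern could force Nadia to review what with so little warning.

'what' is the direct object of 'review'. It moves to the left edge, and the trace sits right after 'review':
What could the intern force Nadia to review ___ with so little warning?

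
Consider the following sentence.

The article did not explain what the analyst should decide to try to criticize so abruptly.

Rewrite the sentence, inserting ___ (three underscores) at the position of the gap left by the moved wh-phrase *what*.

The article did not explain what the analyst should decide to try to criticize ___ so abruptly.

Pre-movement form: The analyst should decide to try to criticize what so abruptly.
The filler 'what' is interpreted as the direct object of 'criticize'. The gap is right after 'criticize'.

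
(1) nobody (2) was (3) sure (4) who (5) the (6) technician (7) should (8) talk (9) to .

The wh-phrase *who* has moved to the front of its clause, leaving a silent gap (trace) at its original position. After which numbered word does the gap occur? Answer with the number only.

9

Pre-movement form: The technician should talk to who.
'who' functions as the object of the preposition 'to'. Fronting leaves a gap immediately after 'to':
Nobody was sure who the technician should talk to ___.
'to' is word 9.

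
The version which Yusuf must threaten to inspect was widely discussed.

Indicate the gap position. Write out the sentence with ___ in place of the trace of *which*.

'which' functions as the direct object of 'inspect'. The gap is right after 'inspect'.

The version which Yusuf must threaten to inspect ___ was widely discussed.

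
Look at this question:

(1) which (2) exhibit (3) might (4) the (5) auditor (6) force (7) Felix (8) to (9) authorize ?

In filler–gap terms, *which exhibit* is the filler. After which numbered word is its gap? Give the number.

9

Before movement: The auditor might force Felix to authorize which exhibit.
'which exhibit' is the direct object of 'authorize'. It moves to the left edge, and the trace sits right after 'authorize':
Which exhibit might the auditor force Felix to authorize ___?
'authorize' is word 9.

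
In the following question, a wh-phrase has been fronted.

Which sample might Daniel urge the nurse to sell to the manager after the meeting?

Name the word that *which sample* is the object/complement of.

Pre-movement form: Daniel might urge the nurse to sell which sample to the manager after the meeting.
'which sample' functions as the direct object of 'sell'. Wh-movement fronts it, leaving a gap right after 'sell':
Which sample might Daniel urge the nurse to sell ___ to the manager after the meeting?

sell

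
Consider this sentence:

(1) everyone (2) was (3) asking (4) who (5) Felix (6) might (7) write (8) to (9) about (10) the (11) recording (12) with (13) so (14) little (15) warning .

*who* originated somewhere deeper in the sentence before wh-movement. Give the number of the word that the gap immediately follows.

8

Before movement: Felix might write to who about the recording with so little warning.
'who' is the object of the preposition 'to'. It moves to the left edge, and the trace sits right after 'to':
Everyone was asking who Felix might write to ___ about the recording with so little warning.
'to' is word 8.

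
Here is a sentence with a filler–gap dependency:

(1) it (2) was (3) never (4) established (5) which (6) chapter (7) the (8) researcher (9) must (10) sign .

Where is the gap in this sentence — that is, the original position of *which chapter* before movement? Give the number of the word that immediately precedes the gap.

Pre-movement form: The researcher must sign which chapter.
'which chapter' is the direct object of 'sign'. Fronting leaves a gap immediately after 'sign':
It was never established which chapter the researcher must sign ___.
'sign' is word 10.

10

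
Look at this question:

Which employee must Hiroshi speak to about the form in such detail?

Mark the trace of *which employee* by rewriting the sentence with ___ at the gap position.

Which employee must Hiroshi speak to ___ about the form in such detail?

Pre-movement form: Hiroshi must speak to which employee about the form in such detail.
'which employee' functions as the object of the preposition 'to'. The gap is right after 'to'.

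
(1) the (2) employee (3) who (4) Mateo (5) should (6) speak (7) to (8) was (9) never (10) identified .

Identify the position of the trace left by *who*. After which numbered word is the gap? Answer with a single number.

'who' is the object of the preposition 'to'. Wh-movement fronts it, leaving a gap right after 'to':
The employee who Mateo should speak to ___ was never identified.
'to' is word 7.

7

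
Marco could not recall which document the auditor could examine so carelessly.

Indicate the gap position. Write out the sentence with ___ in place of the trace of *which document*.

In situ: The auditor could examine which document so carelessly.
The filler 'which document' is interpreted as the direct object of 'examine'. The gap is right after 'examine'.

Marco could not recall which document the auditor could examine ___ so carelessly.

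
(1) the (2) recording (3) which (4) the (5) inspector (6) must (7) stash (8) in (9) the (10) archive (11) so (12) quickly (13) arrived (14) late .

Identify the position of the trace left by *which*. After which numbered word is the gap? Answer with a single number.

7

'which' is the direct object of 'stash'. It moves to the left edge, and the trace sits right after 'stash':
The recording which the inspector must stash ___ in the archive so quickly arrived late.
'stash' is word 7.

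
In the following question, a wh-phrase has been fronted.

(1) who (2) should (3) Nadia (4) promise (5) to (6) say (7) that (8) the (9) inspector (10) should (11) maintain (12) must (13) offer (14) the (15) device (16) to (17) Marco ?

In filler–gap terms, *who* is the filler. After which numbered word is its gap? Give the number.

In situ: Nadia should promise to say that the inspector should maintain who must offer the device to Marco.
The filler 'who' is interpreted as the subject of the clause embedded under 'maintain'. Wh-movement fronts it, leaving a gap right after 'maintain':
Who should Nadia promise to say that the inspector should maintain ___ must offer the device to Marco?
'maintain' is word 11.

11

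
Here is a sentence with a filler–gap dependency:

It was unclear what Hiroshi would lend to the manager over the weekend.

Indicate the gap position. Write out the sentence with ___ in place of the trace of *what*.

Before movement: Hiroshi would lend what to the manager over the weekend.
'what' is the direct object of 'lend'. The gap is right after 'lend'.

It was unclear what Hiroshi would lend ___ to the manager over the weekend.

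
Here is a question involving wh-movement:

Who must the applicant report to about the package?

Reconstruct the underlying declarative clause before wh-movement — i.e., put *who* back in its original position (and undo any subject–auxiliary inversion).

The applicant must report to who about the package.

The filler 'who' is interpreted as the object of the preposition 'to'. It moves to the left edge, and the trace sits right after 'to':
Who must the applicant report to ___ about the package?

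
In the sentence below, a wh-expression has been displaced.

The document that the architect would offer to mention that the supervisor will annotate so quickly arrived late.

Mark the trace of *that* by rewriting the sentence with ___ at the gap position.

'that' is the direct object of 'annotate'. The gap is right after 'annotate'.

The document that the architect would offer to mention that the supervisor will annotate ___ so quickly arrived late.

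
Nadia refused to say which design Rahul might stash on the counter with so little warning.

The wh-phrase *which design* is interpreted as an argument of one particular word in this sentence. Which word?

stash

Pre-movement form: Rahul might stash which design on the counter with so little warning.
The filler 'which design' is interpreted as the direct object of 'stash'. Fronting leaves a gap immediately after 'stash':
Nadia refused to say which design Rahul might stash ___ on the counter with so little warning.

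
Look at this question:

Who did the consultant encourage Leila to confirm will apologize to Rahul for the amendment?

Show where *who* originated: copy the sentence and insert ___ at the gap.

Who did the consultant encourage Leila to confirm ___ will apologize to Rahul for the amendment?

Underlying clause: The consultant did encourage Leila to confirm who will apologize to Rahul for the amendment.
'who' functions as the subject of the clause embedded under 'confirm'. The gap is right after 'confirm'.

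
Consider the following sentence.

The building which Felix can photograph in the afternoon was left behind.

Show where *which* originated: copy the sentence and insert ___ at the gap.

The building which Felix can photograph ___ in the afternoon was left behind.

'which' is the direct object of 'photograph'. The gap is right after 'photograph'.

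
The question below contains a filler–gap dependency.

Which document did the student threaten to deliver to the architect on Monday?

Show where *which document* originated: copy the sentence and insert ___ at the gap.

In situ: The student did threaten to deliver which document to the architect on Monday.
The filler 'which document' is interpreted as the direct object of 'deliver'. The gap is right after 'deliver'.

Which document did the student threaten to deliver ___ to the architect on Monday?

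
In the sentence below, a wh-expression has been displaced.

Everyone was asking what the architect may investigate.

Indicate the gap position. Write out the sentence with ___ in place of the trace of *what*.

Pre-movement form: The architect may investigate what.
'what' is the direct object of 'investigate'. The gap is right after 'investigate'.

Everyone was asking what the architect may investigate ___.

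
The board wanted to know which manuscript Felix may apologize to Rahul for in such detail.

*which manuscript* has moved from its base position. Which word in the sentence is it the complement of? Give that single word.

In situ: Felix may apologize to Rahul for which manuscript in such detail.
'which manuscript' is the object of the preposition 'for'. Fronting leaves a gap immediately after 'for':
The board wanted to know which manuscript Felix may apologize to Rahul for ___ in such detail.

for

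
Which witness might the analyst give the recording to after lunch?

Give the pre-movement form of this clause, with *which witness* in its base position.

The filler 'which witness' is interpreted as the object of the preposition 'to' (recipient of 'give'). Fronting leaves a gap immediately after 'to':
Which witness might the analyst give the recording to ___ after lunch?

The analyst might give the recording to which witness after lunch.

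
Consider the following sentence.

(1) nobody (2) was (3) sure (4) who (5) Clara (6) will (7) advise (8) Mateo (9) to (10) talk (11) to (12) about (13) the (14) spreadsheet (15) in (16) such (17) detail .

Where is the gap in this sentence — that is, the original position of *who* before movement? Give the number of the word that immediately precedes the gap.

11

Before movement: Clara will advise Mateo to talk to who about the spreadsheet in such detail.
'who' is the object of the preposition 'to'. Wh-movement fronts it, leaving a gap right after 'to':
Nobody was sure who Clara will advise Mateo to talk to ___ about the spreadsheet in such detail.
'to' is word 11.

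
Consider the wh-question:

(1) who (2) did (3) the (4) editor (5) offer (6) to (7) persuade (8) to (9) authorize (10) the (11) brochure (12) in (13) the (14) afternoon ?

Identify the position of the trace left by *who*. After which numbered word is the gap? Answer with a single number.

Underlying clause: The editor did offer to persuade who to authorize the brochure in the afternoon.
'who' is the direct object of 'persuade'. Fronting leaves a gap immediately after 'persuade':
Who did the editor offer to persuade ___ to authorize the brochure in the afternoon?
'persuade' is word 7.

7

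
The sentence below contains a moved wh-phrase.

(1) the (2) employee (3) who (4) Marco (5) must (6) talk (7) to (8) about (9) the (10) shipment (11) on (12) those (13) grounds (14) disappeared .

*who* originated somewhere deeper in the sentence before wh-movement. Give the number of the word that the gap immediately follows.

'who' is the object of the preposition 'to'. Fronting leaves a gap immediately after 'to':
The employee who Marco must talk to ___ about the shipment on those grounds disappeared.
'to' is word 7.

7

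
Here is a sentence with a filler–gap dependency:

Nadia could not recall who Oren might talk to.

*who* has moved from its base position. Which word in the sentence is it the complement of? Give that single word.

to

Before movement: Oren might talk to who.
The filler 'who' is interpreted as the object of the preposition 'to'. Wh-movement fronts it, leaving a gap right after 'to':
Nadia could not recall who Oren might talk to ___.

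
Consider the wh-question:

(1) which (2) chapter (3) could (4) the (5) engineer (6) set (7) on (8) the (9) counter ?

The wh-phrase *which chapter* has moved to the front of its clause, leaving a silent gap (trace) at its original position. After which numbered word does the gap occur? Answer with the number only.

6

In situ: The engineer could set which chapter on the counter.
'which chapter' functions as the direct object of 'set'. Fronting leaves a gap immediately after 'set':
Which chapter could the engineer set ___ on the counter?
'set' is word 6.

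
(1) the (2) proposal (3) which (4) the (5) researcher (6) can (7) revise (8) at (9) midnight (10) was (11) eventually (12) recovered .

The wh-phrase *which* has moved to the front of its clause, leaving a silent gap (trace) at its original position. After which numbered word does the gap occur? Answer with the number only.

'which' functions as the direct object of 'revise'. Wh-movement fronts it, leaving a gap right after 'revise':
The proposal which the researcher can revise ___ at midnight was eventually recovered.
'revise' is word 7.

7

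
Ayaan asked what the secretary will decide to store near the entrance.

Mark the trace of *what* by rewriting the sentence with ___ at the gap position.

Ayaan asked what the secretary will decide to store ___ near the entrance.

In situ: The secretary will decide to store what near the entrance.
The filler 'what' is interpreted as the direct object of 'store'. The gap is right after 'store'.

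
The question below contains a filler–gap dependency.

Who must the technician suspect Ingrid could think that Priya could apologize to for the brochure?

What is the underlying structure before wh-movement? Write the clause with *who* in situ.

The technician must suspect Ingrid could think that Priya could apologize to who for the brochure.

The filler 'who' is interpreted as the object of the preposition 'to'. It moves to the left edge, and the trace sits right after 'to':
Who must the technician suspect Ingrid could think that Priya could apologize to ___ for the brochure?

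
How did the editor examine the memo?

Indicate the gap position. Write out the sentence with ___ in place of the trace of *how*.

Pre-movement form: The editor did examine the memo how.
'how' functions as the manner adjunct. The gap is right after 'memo'.

How did the editor examine the memo ___?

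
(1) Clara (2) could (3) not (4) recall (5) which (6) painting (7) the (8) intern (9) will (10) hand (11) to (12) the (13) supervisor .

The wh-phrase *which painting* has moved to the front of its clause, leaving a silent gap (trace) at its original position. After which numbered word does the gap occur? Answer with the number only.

In situ: The intern will hand which painting to the supervisor.
'which painting' functions as the direct object of 'hand'. Wh-movement fronts it, leaving a gap right after 'hand':
Clara could not recall which painting the intern will hand ___ to the supervisor.
'hand' is word 10.

10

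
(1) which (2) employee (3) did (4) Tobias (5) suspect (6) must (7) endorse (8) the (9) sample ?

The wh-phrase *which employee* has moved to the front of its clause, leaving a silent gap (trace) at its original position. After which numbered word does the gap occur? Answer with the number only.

Pre-movement form: Tobias did suspect which employee must endorse the sample.
The filler 'which employee' is interpreted as the subject of the clause embedded under 'suspect'. It moves to the left edge, and the trace sits right after 'suspect':
Which employee did Tobias suspect ___ must endorse the sample?
'suspect' is word 5.

5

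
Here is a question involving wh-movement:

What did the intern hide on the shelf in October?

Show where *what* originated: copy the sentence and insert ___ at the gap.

Before movement: The intern did hide what on the shelf in October.
'what' functions as the direct object of 'hide'. The gap is right after 'hide'.

What did the intern hide ___ on the shelf in October?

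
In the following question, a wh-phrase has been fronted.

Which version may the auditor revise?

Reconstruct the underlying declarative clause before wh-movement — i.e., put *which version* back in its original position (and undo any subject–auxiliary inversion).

'which version' functions as the direct object of 'revise'. Wh-movement fronts it, leaving a gap right after 'revise':
Which version may the auditor revise ___?

The auditor may revise which version.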